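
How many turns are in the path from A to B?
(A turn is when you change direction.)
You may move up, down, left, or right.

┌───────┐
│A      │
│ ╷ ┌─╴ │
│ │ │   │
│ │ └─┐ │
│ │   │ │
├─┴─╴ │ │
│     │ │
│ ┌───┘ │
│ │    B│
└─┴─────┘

Directions: right, right, right, down, down, down, down
Number of turns: 1

Solution:

┌───────┐
│A → → ↓│
│ ╷ ┌─╴ │
│ │ │  ↓│
│ │ └─┐ │
│ │   │↓│
├─┴─╴ │ │
│     │↓│
│ ┌───┘ │
│ │    B│
└─┴─────┘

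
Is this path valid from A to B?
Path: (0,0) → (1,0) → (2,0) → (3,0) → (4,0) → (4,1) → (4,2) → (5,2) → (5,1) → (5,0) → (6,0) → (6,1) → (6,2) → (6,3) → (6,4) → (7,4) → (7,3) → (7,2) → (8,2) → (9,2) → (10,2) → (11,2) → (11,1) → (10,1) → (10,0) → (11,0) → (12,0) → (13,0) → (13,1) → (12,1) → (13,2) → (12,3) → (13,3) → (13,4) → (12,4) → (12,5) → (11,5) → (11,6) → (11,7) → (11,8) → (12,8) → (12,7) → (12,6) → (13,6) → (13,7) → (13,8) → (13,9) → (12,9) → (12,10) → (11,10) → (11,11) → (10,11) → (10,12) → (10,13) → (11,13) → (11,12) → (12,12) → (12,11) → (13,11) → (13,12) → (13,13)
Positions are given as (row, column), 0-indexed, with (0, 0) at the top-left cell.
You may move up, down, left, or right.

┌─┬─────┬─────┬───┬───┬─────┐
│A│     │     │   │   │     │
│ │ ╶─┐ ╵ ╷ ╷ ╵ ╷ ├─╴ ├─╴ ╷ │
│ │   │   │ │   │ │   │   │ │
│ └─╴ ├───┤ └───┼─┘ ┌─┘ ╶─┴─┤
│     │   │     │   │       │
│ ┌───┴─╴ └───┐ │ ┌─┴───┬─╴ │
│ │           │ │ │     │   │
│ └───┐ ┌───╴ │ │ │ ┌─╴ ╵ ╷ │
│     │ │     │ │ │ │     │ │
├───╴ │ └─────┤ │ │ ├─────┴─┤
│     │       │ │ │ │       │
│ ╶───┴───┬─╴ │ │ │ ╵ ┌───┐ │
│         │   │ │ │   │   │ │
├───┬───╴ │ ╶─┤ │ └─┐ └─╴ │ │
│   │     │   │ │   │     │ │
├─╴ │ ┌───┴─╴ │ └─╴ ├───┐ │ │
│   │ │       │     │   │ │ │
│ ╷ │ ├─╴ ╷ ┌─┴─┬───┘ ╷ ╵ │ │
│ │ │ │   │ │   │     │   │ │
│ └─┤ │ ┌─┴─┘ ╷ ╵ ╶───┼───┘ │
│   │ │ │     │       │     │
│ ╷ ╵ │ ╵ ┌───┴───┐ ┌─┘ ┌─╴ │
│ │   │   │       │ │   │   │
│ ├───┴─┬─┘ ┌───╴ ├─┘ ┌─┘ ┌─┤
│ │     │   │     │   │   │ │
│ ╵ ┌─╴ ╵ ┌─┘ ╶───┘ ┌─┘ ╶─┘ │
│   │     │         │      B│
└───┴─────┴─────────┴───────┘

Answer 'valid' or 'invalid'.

Checking path validity:
Result: Invalid move at step 30: cannot move from (12, 1) to (13, 2).

invalid

Correct solution:

┌─┬─────┬─────┬───┬───┬─────┐
│A│     │     │   │   │     │
│ │ ╶─┐ ╵ ╷ ╷ ╵ ╷ ├─╴ ├─╴ ╷ │
│↓│   │   │ │   │ │   │   │ │
│ └─╴ ├───┤ └───┼─┘ ┌─┘ ╶─┴─┤
│↓    │   │     │   │       │
│ ┌───┴─╴ └───┐ │ ┌─┴───┬─╴ │
│↓│           │ │ │     │   │
│ └───┐ ┌───╴ │ │ │ ┌─╴ ╵ ╷ │
│↳ → ↓│ │     │ │ │ │     │ │
├───╴ │ └─────┤ │ │ ├─────┴─┤
│↓ ← ↲│       │ │ │ │       │
│ ╶───┴───┬─╴ │ │ │ ╵ ┌───┐ │
│↳ → → → ↓│   │ │ │   │   │ │
├───┬───╴ │ ╶─┤ │ └─┐ └─╴ │ │
│   │↓ ← ↲│   │ │   │     │ │
├─╴ │ ┌───┴─╴ │ └─╴ ├───┐ │ │
│   │↓│       │     │   │ │ │
│ ╷ │ ├─╴ ╷ ┌─┴─┬───┘ ╷ ╵ │ │
│ │ │↓│   │ │   │     │   │ │
│ └─┤ │ ┌─┴─┘ ╷ ╵ ╶───┼───┘ │
│↓ ↰│↓│ │     │       │↱ → ↓│
│ ╷ ╵ │ ╵ ┌───┴───┐ ┌─┘ ┌─╴ │
│↓│↑ ↲│   │↱ → → ↓│ │↱ ↑│↓ ↲│
│ ├───┴─┬─┘ ┌───╴ ├─┘ ┌─┘ ┌─┤
│↓│↱ → ↓│↱ ↑│↓ ← ↲│↱ ↑│↓ ↲│ │
│ ╵ ┌─╴ ╵ ┌─┘ ╶───┘ ┌─┘ ╶─┘ │
│↳ ↑│  ↳ ↑│  ↳ → → ↑│  ↳ → B│
└───┴─────┴─────────┴───────┘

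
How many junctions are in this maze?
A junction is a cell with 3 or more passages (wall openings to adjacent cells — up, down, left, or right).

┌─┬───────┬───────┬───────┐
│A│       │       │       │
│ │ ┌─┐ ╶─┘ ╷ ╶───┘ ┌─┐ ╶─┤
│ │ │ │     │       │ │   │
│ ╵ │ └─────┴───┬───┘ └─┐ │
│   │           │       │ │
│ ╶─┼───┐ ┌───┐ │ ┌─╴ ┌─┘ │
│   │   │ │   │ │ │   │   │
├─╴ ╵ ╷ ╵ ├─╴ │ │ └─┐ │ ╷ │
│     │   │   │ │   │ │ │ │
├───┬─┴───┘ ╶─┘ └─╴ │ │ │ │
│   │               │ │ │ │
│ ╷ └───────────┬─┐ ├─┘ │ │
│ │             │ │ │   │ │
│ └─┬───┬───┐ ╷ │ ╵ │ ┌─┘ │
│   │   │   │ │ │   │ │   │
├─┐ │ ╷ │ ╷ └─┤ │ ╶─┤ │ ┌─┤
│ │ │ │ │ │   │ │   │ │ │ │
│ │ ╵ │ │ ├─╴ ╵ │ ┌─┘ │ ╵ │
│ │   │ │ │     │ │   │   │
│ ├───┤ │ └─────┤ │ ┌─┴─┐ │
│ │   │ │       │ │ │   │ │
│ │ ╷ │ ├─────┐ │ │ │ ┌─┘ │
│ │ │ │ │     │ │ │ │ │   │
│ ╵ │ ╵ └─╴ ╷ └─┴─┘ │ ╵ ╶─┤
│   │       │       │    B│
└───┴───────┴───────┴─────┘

Checking each cell for number of passages:

Junctions found (3+ passages):
  (0, 3): 3 passages
  (0, 6): 3 passages
  (0, 11): 3 passages
  (2, 0): 3 passages
  (2, 4): 3 passages
  (2, 10): 4 passages
  (3, 10): 3 passages
  (3, 12): 3 passages
  (4, 1): 3 passages
  (5, 5): 3 passages
  (5, 7): 3 passages
  (5, 9): 3 passages
  (6, 6): 3 passages
  (7, 8): 3 passages
  (8, 8): 3 passages
  (9, 6): 3 passages
  (9, 12): 3 passages
  (11, 5): 3 passages
  (12, 3): 3 passages
  (12, 11): 3 passages
Total junctions: 20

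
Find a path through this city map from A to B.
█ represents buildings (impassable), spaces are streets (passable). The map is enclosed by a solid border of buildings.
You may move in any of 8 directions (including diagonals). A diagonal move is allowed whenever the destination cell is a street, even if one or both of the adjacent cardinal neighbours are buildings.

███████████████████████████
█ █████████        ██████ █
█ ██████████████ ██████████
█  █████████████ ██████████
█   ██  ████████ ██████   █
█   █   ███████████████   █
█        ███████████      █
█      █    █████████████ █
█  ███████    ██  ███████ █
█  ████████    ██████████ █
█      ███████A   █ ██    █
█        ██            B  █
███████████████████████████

Finding the shortest path from A to B:
Movement: 8-directional
Path length: 9 steps
Directions: right → right → right → down-right → right → right → right → right → right

Solution:

███████████████████████████
█ █████████        ██████ █
█ ██████████████ ██████████
█  █████████████ ██████████
█   ██  ████████ ██████   █
█   █   ███████████████   █
█        ███████████      █
█      █    █████████████ █
█  ███████    ██  ███████ █
█  ████████    ██████████ █
█      ███████A→→↘█ ██    █
█        ██       →→→→→B  █
███████████████████████████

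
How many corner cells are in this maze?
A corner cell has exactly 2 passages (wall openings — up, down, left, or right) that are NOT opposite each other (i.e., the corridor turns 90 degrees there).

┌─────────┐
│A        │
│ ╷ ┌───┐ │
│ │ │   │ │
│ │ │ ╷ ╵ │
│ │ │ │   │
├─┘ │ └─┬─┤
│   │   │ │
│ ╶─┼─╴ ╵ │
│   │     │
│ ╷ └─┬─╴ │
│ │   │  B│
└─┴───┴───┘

Counting corner cells (2 non-opposite passages):
Total corners: 13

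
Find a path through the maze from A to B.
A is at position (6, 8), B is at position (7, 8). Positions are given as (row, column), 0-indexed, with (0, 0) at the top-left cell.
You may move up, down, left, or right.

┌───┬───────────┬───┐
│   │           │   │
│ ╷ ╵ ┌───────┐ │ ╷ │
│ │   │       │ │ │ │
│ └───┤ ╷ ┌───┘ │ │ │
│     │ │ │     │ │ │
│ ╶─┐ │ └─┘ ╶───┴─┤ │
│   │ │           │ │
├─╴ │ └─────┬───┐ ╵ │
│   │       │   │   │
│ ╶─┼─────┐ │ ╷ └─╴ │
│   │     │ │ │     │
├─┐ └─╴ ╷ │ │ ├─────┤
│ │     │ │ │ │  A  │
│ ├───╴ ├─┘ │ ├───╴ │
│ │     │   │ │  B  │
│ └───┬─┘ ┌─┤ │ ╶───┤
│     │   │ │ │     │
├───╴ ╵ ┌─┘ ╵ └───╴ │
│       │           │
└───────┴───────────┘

Finding the shortest path from (6, 8) to (7, 8):
Path length: 3 steps
Directions: right → down → left

Solution:

┌───┬───────────┬───┐
│   │           │   │
│ ╷ ╵ ┌───────┐ │ ╷ │
│ │   │       │ │ │ │
│ └───┤ ╷ ┌───┘ │ │ │
│     │ │ │     │ │ │
│ ╶─┐ │ └─┘ ╶───┴─┤ │
│   │ │           │ │
├─╴ │ └─────┬───┐ ╵ │
│   │       │   │   │
│ ╶─┼─────┐ │ ╷ └─╴ │
│   │     │ │ │     │
├─┐ └─╴ ╷ │ │ ├─────┤
│ │     │ │ │ │  A ↓│
│ ├───╴ ├─┘ │ ├───╴ │
│ │     │   │ │  B ↲│
│ └───┬─┘ ┌─┤ │ ╶───┤
│     │   │ │ │     │
├───╴ ╵ ┌─┘ ╵ └───╴ │
│       │           │
└───────┴───────────┘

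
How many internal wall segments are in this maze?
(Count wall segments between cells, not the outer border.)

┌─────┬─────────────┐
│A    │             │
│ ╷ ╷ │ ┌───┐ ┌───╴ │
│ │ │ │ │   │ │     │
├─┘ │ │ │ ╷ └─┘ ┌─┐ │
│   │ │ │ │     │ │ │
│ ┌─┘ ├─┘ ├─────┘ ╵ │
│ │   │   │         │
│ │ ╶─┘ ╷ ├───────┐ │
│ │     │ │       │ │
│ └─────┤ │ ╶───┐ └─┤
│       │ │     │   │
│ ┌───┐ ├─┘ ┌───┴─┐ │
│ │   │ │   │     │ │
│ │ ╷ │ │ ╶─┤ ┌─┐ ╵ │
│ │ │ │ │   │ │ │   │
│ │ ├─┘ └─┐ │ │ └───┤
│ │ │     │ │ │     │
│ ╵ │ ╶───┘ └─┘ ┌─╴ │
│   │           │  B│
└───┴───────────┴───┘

Counting internal wall segments:
Total internal walls: 81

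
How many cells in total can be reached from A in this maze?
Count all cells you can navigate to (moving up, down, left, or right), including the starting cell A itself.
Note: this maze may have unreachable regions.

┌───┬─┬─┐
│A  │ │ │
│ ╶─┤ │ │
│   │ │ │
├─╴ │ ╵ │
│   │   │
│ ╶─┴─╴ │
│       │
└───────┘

Using BFS/flood-fill to find all reachable cells from A:
Maze size: 4 × 4 = 16 total cells
All cells are reachable — the maze is fully connected.
Reachable cells: 16

Reachable region (· marks reachable cells):

┌───┬─┬─┐
│A ·│·│·│
│ ╶─┤ │ │
│· ·│·│·│
├─╴ │ ╵ │
│· ·│· ·│
│ ╶─┴─╴ │
│· · · ·│
└───────┘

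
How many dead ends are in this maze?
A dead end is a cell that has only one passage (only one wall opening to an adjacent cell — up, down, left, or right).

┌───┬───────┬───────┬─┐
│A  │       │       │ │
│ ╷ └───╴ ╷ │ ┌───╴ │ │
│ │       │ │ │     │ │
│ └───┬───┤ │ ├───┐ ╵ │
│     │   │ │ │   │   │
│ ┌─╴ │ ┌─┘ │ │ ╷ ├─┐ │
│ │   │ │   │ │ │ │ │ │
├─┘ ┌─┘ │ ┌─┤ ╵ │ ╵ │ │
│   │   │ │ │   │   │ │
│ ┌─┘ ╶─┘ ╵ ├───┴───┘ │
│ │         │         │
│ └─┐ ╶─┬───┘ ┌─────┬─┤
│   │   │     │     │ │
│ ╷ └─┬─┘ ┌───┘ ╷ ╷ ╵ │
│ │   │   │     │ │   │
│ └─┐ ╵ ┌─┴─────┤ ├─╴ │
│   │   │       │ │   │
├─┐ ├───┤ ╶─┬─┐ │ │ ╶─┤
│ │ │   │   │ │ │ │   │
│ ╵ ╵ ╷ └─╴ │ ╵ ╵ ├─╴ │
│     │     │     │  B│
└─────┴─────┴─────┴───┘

Checking each cell for number of passages:

Dead ends found at positions:
  (0, 2)
  (0, 10)
  (1, 7)
  (2, 4)
  (3, 0)
  (3, 9)
  (4, 5)
  (5, 1)
  (6, 3)
  (6, 10)
  (7, 5)
  (9, 0)
  (9, 6)
  (10, 9)
Total dead ends: 14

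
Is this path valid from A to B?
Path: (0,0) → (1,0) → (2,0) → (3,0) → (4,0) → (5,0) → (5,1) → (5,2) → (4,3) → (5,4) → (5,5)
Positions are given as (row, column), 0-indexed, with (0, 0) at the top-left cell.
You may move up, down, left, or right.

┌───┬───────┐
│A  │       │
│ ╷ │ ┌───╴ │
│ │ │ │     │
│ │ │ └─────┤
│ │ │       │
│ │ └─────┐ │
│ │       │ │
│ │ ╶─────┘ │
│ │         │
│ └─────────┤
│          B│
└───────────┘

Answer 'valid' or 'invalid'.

Checking path validity:
Result: Invalid move at step 8: cannot move from (5, 2) to (4, 3).

invalid

Correct solution:

┌───┬───────┐
│A  │       │
│ ╷ │ ┌───╴ │
│↓│ │ │     │
│ │ │ └─────┤
│↓│ │       │
│ │ └─────┐ │
│↓│       │ │
│ │ ╶─────┘ │
│↓│         │
│ └─────────┤
│↳ → → → → B│
└───────────┘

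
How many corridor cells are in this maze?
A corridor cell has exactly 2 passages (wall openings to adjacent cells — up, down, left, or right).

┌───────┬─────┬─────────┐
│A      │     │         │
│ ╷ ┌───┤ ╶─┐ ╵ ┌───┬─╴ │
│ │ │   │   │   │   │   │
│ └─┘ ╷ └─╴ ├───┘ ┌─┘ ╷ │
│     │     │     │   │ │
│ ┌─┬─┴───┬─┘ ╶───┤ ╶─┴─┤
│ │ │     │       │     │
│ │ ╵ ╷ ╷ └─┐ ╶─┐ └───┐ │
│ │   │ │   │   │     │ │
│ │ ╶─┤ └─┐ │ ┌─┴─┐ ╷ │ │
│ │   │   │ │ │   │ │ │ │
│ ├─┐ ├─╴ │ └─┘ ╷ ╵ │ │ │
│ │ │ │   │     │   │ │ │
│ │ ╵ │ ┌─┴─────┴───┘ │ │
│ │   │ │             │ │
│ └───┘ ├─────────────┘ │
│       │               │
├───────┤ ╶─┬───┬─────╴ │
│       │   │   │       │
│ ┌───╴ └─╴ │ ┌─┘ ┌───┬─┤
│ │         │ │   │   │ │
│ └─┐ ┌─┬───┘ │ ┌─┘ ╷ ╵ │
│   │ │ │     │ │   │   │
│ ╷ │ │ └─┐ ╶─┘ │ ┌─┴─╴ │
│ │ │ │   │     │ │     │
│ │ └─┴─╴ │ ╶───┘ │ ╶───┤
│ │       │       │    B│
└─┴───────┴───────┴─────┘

Counting cells with exactly 2 passages:
Total corridor cells: 135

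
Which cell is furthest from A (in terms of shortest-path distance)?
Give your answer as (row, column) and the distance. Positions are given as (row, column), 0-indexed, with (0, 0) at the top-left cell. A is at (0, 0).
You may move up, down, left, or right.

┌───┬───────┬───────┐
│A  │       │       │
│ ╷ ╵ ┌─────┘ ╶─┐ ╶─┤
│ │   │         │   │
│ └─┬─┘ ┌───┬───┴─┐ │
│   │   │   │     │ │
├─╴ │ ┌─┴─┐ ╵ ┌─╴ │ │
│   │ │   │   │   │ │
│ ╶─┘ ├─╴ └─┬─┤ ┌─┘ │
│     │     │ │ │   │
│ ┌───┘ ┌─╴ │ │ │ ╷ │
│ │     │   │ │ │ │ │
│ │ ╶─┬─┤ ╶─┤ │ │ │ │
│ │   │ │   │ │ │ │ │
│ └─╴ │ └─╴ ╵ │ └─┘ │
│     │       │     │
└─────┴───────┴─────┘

Computing BFS distances from A to all cells:
Furthest cell: (2, 4)
Distance: 40 steps

Path from A to the furthest cell:

┌───┬───────┬───────┐
│A  │       │↱ → ↓  │
│ ╷ ╵ ┌─────┘ ╶─┐ ╶─┤
│↓│   │↱ → → ↑  │↳ ↓│
│ └─┬─┘ ┌───┬───┴─┐ │
│↳ ↓│↱ ↑│B ↰│↓ ← ↰│↓│
├─╴ │ ┌─┴─┐ ╵ ┌─╴ │ │
│↓ ↲│↑│   │↑ ↲│↱ ↑│↓│
│ ╶─┘ ├─╴ └─┬─┤ ┌─┘ │
│↳ → ↑│     │ │↑│  ↓│
│ ┌───┘ ┌─╴ │ │ │ ╷ │
│ │     │   │ │↑│ │↓│
│ │ ╶─┬─┤ ╶─┤ │ │ │ │
│ │   │ │   │ │↑│ │↓│
│ └─╴ │ └─╴ ╵ │ └─┘ │
│     │       │↑ ← ↲│
└─────┴───────┴─────┘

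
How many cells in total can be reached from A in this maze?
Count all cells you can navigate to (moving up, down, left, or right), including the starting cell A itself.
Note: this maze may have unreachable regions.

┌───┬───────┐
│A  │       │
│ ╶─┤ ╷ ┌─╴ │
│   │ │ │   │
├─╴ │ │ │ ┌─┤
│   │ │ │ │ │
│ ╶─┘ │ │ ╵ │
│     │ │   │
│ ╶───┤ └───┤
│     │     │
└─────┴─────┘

Using BFS/flood-fill to find all reachable cells from A:
Maze size: 5 × 6 = 30 total cells
All cells are reachable — the maze is fully connected.
Reachable cells: 30

Reachable region (· marks reachable cells):

┌───┬───────┐
│A ·│· · · ·│
│ ╶─┤ ╷ ┌─╴ │
│· ·│·│·│· ·│
├─╴ │ │ │ ┌─┤
│· ·│·│·│·│·│
│ ╶─┘ │ │ ╵ │
│· · ·│·│· ·│
│ ╶───┤ └───┤
│· · ·│· · ·│
└─────┴─────┘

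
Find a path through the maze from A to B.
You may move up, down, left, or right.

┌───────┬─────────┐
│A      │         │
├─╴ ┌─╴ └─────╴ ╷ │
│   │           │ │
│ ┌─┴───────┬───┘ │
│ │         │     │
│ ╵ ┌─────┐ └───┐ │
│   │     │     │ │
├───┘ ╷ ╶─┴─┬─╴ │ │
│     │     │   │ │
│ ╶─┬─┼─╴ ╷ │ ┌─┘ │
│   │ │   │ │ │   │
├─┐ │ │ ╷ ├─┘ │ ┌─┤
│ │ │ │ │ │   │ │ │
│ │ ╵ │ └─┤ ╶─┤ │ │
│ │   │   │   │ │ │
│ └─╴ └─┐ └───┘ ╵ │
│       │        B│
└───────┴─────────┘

Finding the shortest path through the maze:
Path length: 20 steps
Directions: right → right → right → down → right → right → right → right → up → right → down → down → down → down → down → left → down → down → down → right

Solution:

┌───────┬─────────┐
│A → → ↓│      ↱ ↓│
├─╴ ┌─╴ └─────╴ ╷ │
│   │  ↳ → → → ↑│↓│
│ ┌─┴───────┬───┘ │
│ │         │    ↓│
│ ╵ ┌─────┐ └───┐ │
│   │     │     │↓│
├───┘ ╷ ╶─┴─┬─╴ │ │
│     │     │   │↓│
│ ╶─┬─┼─╴ ╷ │ ┌─┘ │
│   │ │   │ │ │↓ ↲│
├─┐ │ │ ╷ ├─┘ │ ┌─┤
│ │ │ │ │ │   │↓│ │
│ │ ╵ │ └─┤ ╶─┤ │ │
│ │   │   │   │↓│ │
│ └─╴ └─┐ └───┘ ╵ │
│       │      ↳ B│
└───────┴─────────┘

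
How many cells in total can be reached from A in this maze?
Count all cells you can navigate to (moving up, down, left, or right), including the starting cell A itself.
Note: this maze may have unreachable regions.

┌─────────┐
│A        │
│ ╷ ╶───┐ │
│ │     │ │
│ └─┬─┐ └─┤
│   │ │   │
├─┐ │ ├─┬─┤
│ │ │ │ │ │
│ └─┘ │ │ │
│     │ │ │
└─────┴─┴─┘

Using BFS/flood-fill to find all reachable cells from A:
Maze size: 5 × 5 = 25 total cells
10 cell(s) are walled off and cannot be reached from A.
Reachable cells: 15

Reachable region (· marks reachable cells):

┌─────────┐
│A · · · ·│
│ ╷ ╶───┐ │
│·│· · ·│·│
│ └─┬─┐ └─┤
│· ·│ │· ·│
├─┐ │ ├─┬─┤
│ │·│ │ │ │
│ └─┘ │ │ │
│     │ │ │
└─────┴─┴─┘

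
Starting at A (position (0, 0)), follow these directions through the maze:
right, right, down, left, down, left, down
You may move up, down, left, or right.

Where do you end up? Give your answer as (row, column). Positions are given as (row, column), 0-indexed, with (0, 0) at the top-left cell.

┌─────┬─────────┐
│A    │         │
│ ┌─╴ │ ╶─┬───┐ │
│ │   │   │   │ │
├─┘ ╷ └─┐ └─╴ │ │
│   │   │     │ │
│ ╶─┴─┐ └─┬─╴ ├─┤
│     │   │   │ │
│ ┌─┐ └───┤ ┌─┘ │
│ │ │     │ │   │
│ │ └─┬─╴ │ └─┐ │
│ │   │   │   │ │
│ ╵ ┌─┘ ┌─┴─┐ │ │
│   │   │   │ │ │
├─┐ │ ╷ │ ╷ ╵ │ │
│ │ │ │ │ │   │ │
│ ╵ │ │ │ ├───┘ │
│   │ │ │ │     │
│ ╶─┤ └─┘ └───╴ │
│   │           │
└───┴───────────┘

Following directions step by step:
Start: (0, 0)
  right: (0, 0) → (0, 1)
  right: (0, 1) → (0, 2)
  down: (0, 2) → (1, 2)
  left: (1, 2) → (1, 1)
  down: (1, 1) → (2, 1)
  left: (2, 1) → (2, 0)
  down: (2, 0) → (3, 0)
Final position: (3, 0)

Path taken:

┌─────┬─────────┐
│A → ↓│         │
│ ┌─╴ │ ╶─┬───┐ │
│ │↓ ↲│   │   │ │
├─┘ ╷ └─┐ └─╴ │ │
│↓ ↲│   │     │ │
│ ╶─┴─┐ └─┬─╴ ├─┤
│B    │   │   │ │
│ ┌─┐ └───┤ ┌─┘ │
│ │ │     │ │   │
│ │ └─┬─╴ │ └─┐ │
│ │   │   │   │ │
│ ╵ ┌─┘ ┌─┴─┐ │ │
│   │   │   │ │ │
├─┐ │ ╷ │ ╷ ╵ │ │
│ │ │ │ │ │   │ │
│ ╵ │ │ │ ├───┘ │
│   │ │ │ │     │
│ ╶─┤ └─┘ └───╴ │
│   │           │
└───┴───────────┘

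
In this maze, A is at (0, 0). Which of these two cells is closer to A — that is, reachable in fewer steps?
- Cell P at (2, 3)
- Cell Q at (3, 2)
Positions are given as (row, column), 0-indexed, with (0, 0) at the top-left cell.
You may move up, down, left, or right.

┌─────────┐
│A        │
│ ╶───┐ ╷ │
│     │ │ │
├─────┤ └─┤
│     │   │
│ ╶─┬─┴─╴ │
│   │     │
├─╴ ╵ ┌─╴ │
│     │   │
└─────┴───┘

Shortest path A → P at (2, 3): 5 steps
Shortest path A → Q at (3, 2): 9 steps

P is closer (5 steps vs 9 steps).

Path to P:

┌─────────┐
│A → → ↓  │
│ ╶───┐ ╷ │
│     │↓│ │
├─────┤ └─┤
│     │P  │
│ ╶─┬─┴─╴ │
│   │     │
├─╴ ╵ ┌─╴ │
│     │   │
└─────┴───┘

Path to Q:

┌─────────┐
│A → → ↓  │
│ ╶───┐ ╷ │
│     │↓│ │
├─────┤ └─┤
│     │↳ ↓│
│ ╶─┬─┴─╴ │
│   │Q ← ↲│
├─╴ ╵ ┌─╴ │
│     │   │
└─────┴───┘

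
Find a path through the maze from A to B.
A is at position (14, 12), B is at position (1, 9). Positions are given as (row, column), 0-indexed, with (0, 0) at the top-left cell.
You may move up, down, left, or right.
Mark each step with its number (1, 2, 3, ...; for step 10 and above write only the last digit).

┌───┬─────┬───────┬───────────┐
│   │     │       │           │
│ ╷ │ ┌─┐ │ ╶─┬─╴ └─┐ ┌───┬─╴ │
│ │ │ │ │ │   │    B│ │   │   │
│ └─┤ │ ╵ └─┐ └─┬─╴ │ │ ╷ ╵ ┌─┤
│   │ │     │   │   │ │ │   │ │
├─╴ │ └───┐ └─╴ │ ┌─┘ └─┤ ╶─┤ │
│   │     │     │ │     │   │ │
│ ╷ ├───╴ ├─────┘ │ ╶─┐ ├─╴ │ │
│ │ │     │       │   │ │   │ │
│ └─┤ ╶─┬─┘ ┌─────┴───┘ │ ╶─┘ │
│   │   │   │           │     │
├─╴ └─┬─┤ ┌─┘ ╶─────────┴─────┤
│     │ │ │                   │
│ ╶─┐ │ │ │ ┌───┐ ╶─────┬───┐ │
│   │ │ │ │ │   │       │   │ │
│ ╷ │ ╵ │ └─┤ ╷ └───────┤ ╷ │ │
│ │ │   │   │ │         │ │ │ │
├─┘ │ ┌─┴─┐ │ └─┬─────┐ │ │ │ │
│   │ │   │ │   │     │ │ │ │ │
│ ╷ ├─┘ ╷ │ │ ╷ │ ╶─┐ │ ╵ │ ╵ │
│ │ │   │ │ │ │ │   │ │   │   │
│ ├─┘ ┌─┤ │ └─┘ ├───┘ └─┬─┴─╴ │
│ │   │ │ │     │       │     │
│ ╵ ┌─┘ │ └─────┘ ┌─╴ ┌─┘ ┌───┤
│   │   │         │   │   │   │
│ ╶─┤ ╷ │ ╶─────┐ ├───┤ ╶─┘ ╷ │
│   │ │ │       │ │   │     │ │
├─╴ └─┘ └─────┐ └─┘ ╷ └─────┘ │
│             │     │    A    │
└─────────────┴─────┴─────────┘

Finding the shortest path from (14, 12) to (1, 9):
Path length: 54 steps
Directions: right → right → up → up → left → down → left → left → up → right → up → right → right → up → left → up → up → up → left → down → down → down → left → up → up → left → left → left → left → up → left → down → down → right → down → down → left → left → up → up → up → left → up → up → up → right → up → right → right → right → up → up → right → up

Solution:

┌───┬─────┬───────┬───────────┐
│   │     │       │           │
│ ╷ │ ┌─┐ │ ╶─┬─╴ └─┐ ┌───┬─╴ │
│ │ │ │ │ │   │    B│ │   │   │
│ └─┤ │ ╵ └─┐ └─┬─╴ │ │ ╷ ╵ ┌─┤
│   │ │     │   │2 3│ │ │   │ │
├─╴ │ └───┐ └─╴ │ ┌─┘ └─┤ ╶─┤ │
│   │     │     │1│     │   │ │
│ ╷ ├───╴ ├─────┘ │ ╶─┐ ├─╴ │ │
│ │ │     │7 8 9 0│   │ │   │ │
│ └─┤ ╶─┬─┘ ┌─────┴───┘ │ ╶─┘ │
│   │   │5 6│           │     │
├─╴ └─┬─┤ ┌─┘ ╶─────────┴─────┤
│     │ │4│                   │
│ ╶─┐ │ │ │ ┌───┐ ╶─────┬───┐ │
│   │ │ │3│ │1 0│       │9 8│ │
│ ╷ │ ╵ │ └─┤ ╷ └───────┤ ╷ │ │
│ │ │   │2 1│2│9 8 7 6 5│0│7│ │
├─┘ │ ┌─┴─┐ │ └─┬─────┐ │ │ │ │
│   │ │   │0│3 4│     │4│1│6│ │
│ ╷ ├─┘ ╷ │ │ ╷ │ ╶─┐ │ ╵ │ ╵ │
│ │ │   │ │9│ │5│   │ │3 2│5 4│
│ ├─┘ ┌─┤ │ └─┘ ├───┘ └─┬─┴─╴ │
│ │   │ │ │8 7 6│       │1 2 3│
│ ╵ ┌─┘ │ └─────┘ ┌─╴ ┌─┘ ┌───┤
│   │   │         │   │9 0│5 4│
│ ╶─┤ ╷ │ ╶─────┐ ├───┤ ╶─┘ ╷ │
│   │ │ │       │ │   │8 7 6│3│
├─╴ └─┘ └─────┐ └─┘ ╷ └─────┘ │
│             │     │    A 1 2│
└─────────────┴─────┴─────────┘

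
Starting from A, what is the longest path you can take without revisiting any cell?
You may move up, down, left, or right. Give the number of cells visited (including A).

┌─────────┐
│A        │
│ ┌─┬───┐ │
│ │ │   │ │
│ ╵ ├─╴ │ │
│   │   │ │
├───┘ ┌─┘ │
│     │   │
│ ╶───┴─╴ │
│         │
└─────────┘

Finding longest simple path using DFS:
Start: (0, 0)
Longest path visits 20 cells
Path: A → right → right → right → right → down → down → down → down → left → left → left → left → up → right → right → up → right → up → left

Solution:

┌─────────┐
│A → → → ↓│
│ ┌─┬───┐ │
│ │ │B ↰│↓│
│ ╵ ├─╴ │ │
│   │↱ ↑│↓│
├───┘ ┌─┘ │
│↱ → ↑│  ↓│
│ ╶───┴─╴ │
│↑ ← ← ← ↲│
└─────────┘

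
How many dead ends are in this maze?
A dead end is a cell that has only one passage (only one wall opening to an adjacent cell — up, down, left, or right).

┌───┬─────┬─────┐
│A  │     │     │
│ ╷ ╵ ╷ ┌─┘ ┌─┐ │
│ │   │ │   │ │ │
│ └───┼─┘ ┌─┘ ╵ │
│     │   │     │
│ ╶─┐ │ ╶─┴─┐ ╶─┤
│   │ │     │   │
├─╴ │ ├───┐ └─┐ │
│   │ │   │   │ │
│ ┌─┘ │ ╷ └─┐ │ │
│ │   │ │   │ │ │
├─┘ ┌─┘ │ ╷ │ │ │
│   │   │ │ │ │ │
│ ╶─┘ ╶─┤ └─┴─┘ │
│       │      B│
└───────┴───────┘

Checking each cell for number of passages:

Dead ends found at positions:
  (0, 4)
  (1, 3)
  (1, 6)
  (2, 5)
  (5, 0)
  (6, 5)
  (6, 6)
  (7, 3)
Total dead ends: 8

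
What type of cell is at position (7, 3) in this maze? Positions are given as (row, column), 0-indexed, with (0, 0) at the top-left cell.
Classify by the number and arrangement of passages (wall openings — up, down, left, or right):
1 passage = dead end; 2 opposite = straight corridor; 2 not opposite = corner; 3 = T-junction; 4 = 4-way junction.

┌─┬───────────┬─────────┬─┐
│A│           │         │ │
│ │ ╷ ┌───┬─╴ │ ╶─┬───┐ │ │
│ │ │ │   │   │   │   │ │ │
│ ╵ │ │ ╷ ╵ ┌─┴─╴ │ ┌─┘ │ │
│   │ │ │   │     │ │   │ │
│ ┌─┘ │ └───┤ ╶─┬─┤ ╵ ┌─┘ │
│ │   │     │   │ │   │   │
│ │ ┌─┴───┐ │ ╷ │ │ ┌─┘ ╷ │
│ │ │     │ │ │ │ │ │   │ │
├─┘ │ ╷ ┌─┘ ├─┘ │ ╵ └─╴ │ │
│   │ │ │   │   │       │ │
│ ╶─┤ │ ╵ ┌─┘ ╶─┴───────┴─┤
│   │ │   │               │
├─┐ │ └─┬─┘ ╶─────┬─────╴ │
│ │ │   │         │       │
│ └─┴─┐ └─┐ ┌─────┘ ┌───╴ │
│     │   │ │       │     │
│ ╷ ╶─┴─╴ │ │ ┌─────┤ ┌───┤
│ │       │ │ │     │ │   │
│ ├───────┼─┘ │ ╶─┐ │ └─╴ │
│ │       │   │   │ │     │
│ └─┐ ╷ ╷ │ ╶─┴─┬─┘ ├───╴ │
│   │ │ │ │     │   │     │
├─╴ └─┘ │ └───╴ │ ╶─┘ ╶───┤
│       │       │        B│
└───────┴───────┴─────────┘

Checking cell at (7, 3):
Number of passages: 2
Cell type: corner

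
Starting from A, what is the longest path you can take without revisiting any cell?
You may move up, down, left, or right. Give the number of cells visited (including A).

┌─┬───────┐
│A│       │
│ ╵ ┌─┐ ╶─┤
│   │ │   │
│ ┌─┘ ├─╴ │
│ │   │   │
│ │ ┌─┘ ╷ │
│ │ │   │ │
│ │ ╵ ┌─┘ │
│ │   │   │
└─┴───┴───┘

Finding longest simple path using DFS:
Start: (0, 0)
Longest path visits 18 cells
Path: A → down → right → up → right → right → down → right → down → left → down → left → down → left → up → up → right → up

Solution:

┌─┬───────┐
│A│↱ → ↓  │
│ ╵ ┌─┐ ╶─┤
│↳ ↑│B│↳ ↓│
│ ┌─┘ ├─╴ │
│ │↱ ↑│↓ ↲│
│ │ ┌─┘ ╷ │
│ │↑│↓ ↲│ │
│ │ ╵ ┌─┘ │
│ │↑ ↲│   │
└─┴───┴───┘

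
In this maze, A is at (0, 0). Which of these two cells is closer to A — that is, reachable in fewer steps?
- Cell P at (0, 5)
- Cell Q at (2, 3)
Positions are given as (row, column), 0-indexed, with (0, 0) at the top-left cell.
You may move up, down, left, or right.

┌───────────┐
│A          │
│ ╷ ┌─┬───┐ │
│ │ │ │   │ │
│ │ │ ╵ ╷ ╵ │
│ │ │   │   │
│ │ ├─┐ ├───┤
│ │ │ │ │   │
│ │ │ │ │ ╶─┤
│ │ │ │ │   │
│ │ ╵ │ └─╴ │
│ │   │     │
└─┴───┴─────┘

Shortest path A → P at (0, 5): 5 steps
Shortest path A → Q at (2, 3): 11 steps

P is closer (5 steps vs 11 steps).

Path to P:

┌───────────┐
│A → → → → P│
│ ╷ ┌─┬───┐ │
│ │ │ │   │ │
│ │ │ ╵ ╷ ╵ │
│ │ │   │   │
│ │ ├─┐ ├───┤
│ │ │ │ │   │
│ │ │ │ │ ╶─┤
│ │ │ │ │   │
│ │ ╵ │ └─╴ │
│ │   │     │
└─┴───┴─────┘

Path to Q:

┌───────────┐
│A → → → → ↓│
│ ╷ ┌─┬───┐ │
│ │ │ │↓ ↰│↓│
│ │ │ ╵ ╷ ╵ │
│ │ │  Q│↑ ↲│
│ │ ├─┐ ├───┤
│ │ │ │ │   │
│ │ │ │ │ ╶─┤
│ │ │ │ │   │
│ │ ╵ │ └─╴ │
│ │   │     │
└─┴───┴─────┘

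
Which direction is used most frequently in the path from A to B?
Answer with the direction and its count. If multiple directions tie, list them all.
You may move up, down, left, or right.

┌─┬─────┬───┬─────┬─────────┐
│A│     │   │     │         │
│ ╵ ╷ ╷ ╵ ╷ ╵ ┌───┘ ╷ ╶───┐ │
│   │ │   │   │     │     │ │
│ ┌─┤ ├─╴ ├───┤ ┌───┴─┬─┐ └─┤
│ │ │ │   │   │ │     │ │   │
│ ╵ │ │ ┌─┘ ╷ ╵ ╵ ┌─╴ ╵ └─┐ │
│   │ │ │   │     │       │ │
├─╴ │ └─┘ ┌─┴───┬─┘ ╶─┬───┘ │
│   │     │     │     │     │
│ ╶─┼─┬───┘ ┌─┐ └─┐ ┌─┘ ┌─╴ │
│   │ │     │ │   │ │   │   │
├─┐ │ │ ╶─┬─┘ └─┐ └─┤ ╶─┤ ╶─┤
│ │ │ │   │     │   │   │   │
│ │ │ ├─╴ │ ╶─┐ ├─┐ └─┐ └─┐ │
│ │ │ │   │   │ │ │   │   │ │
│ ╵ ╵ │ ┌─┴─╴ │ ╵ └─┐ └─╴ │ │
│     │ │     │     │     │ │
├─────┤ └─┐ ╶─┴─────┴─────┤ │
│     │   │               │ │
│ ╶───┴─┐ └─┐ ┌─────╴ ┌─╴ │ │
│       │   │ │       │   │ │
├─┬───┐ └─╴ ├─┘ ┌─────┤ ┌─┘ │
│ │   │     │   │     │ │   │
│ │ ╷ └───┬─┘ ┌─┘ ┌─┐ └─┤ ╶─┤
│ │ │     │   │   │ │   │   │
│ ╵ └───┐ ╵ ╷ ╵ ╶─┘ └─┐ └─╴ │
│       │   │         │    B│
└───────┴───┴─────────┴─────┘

Directions: down, right, up, right, down, down, down, down, right, right, up, right, up, right, down, right, up, up, right, right, up, right, down, right, right, down, right, down, down, down, left, down, right, down, down, down, down, down, left, down, right, down
Counts: {'down': 19, 'right': 15, 'up': 6, 'left': 2}
Most common: down (19 times)

Solution:

┌─┬─────┬───┬─────┬─────────┐
│A│↱ ↓  │   │     │↱ ↓      │
│ ╵ ╷ ╷ ╵ ╷ ╵ ┌───┘ ╷ ╶───┐ │
│↳ ↑│↓│   │   │↱ → ↑│↳ → ↓│ │
│ ┌─┤ ├─╴ ├───┤ ┌───┴─┬─┐ └─┤
│ │ │↓│   │↱ ↓│↑│     │ │↳ ↓│
│ ╵ │ │ ┌─┘ ╷ ╵ ╵ ┌─╴ ╵ └─┐ │
│   │↓│ │↱ ↑│↳ ↑  │       │↓│
├─╴ │ └─┘ ┌─┴───┬─┘ ╶─┬───┘ │
│   │↳ → ↑│     │     │    ↓│
│ ╶─┼─┬───┘ ┌─┐ └─┐ ┌─┘ ┌─╴ │
│   │ │     │ │   │ │   │↓ ↲│
├─┐ │ │ ╶─┬─┘ └─┐ └─┤ ╶─┤ ╶─┤
│ │ │ │   │     │   │   │↳ ↓│
│ │ │ ├─╴ │ ╶─┐ ├─┐ └─┐ └─┐ │
│ │ │ │   │   │ │ │   │   │↓│
│ ╵ ╵ │ ┌─┴─╴ │ ╵ └─┐ └─╴ │ │
│     │ │     │     │     │↓│
├─────┤ └─┐ ╶─┴─────┴─────┤ │
│     │   │               │↓│
│ ╶───┴─┐ └─┐ ┌─────╴ ┌─╴ │ │
│       │   │ │       │   │↓│
├─┬───┐ └─╴ ├─┘ ┌─────┤ ┌─┘ │
│ │   │     │   │     │ │↓ ↲│
│ │ ╷ └───┬─┘ ┌─┘ ┌─┐ └─┤ ╶─┤
│ │ │     │   │   │ │   │↳ ↓│
│ ╵ └───┐ ╵ ╷ ╵ ╶─┘ └─┐ └─╴ │
│       │   │         │    B│
└───────┴───┴─────────┴─────┘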